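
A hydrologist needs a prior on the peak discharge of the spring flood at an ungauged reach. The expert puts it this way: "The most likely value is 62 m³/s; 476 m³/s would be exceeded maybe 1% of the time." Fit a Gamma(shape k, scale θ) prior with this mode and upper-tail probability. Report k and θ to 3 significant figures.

Gamma(k,θ) with k>1 has mode (k−1)θ, so θ = 62/(k−1).
Need P(X < 476) = 0.99 with θ tied to k this way. Start at k = 2, θ = 62: P(X<476) ≈ 0.996.
Too high — lower k to spread out. Iterating converges to k ≈ 1.82.
Then θ = 62/(1.82−1) ≈ 75.6.

k ≈ 1.82, θ ≈ 75.6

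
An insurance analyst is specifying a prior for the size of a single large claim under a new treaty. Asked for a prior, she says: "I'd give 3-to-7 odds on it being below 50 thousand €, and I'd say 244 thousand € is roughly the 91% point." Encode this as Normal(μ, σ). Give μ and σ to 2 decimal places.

The p-quantile of Normal(μ,σ) is μ + z_p·σ, with z_{0.3} = -0.5244 and z_{0.91} = 1.341.
Eliminate σ: μ = (z₂·x₁ − z₁·x₂)/(z₂ − z₁) = (1.341·50 − (-0.5244)·244)/1.865 = 104.54.
Then σ = (x₂ − x₁)/(z₂ − z₁) = (244 − 50)/1.865 = 104.01.

μ = 104.54, σ = 104.01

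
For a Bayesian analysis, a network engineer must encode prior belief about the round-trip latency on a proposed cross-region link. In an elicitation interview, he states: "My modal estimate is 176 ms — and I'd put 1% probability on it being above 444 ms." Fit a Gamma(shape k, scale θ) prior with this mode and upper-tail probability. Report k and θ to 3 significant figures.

k ≈ 6.47, θ ≈ 32.2

Gamma(k,θ) with k>1 has mode (k−1)θ, so θ = 176/(k−1).
Need P(X < 444) = 0.99 with θ tied to k this way. Start at k = 2, θ = 176: P(X<444) ≈ 0.717.
Too low — raise k to concentrate. Iterating converges to k ≈ 6.47.
Then θ = 176/(6.47−1) ≈ 32.2.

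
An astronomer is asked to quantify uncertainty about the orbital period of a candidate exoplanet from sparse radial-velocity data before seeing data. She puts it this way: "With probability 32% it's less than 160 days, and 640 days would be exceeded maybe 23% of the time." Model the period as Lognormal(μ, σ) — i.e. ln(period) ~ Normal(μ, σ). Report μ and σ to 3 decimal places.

If T ~ Lognormal(μ,σ) then ln T ~ Normal(μ,σ), so the p-quantile of ln T is μ + z_p·σ.
ln(160) = 5.075 and ln(640) = 6.461; z_{0.32} = -0.4677, z_{0.77} = 0.7388.
σ = (6.461 − 5.075)/(0.7388 − (-0.4677)) = 1.149.
μ = 5.075 − (-0.4677)·1.149 = 5.613.

μ ≈ 5.613, σ ≈ 1.149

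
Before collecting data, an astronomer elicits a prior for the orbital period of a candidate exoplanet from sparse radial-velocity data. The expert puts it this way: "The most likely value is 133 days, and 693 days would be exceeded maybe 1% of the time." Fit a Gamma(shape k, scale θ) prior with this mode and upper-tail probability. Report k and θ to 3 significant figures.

k ≈ 2.42, θ ≈ 93.6

Gamma(k,θ) with k>1 has mode (k−1)θ, so θ = 133/(k−1).
Need P(X < 693) = 0.99 with θ tied to k this way. Start at k = 2, θ = 133: P(X<693) ≈ 0.966.
Too low — raise k to concentrate. Iterating converges to k ≈ 2.42.
Then θ = 133/(2.42−1) ≈ 93.6.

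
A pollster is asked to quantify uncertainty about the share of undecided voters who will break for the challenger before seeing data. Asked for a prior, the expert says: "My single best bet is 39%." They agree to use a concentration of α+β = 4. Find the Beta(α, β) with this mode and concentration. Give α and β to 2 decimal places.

For α,β > 1 the Beta mode is (α−1)/(α+β−2). With α+β = 4, the mode is (α−1)/2.
Set (α−1)/2 = 0.39 → α = 1 + 0.39·2 = 1.78.
β = 4 − α = 2.22.

α = 1.78, β = 2.22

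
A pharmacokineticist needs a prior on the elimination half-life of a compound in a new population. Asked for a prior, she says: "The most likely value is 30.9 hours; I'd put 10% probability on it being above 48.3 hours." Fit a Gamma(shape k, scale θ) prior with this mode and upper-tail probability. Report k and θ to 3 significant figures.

k ≈ 10.4, θ ≈ 3.29

Gamma(k,θ) with k>1 has mode (k−1)θ, so θ = 30.9/(k−1).
Need P(X < 48.3) = 0.9 with θ tied to k this way. Start at k = 2, θ = 30.9: P(X<48.3) ≈ 0.463.
Too low — raise k to concentrate. Iterating converges to k ≈ 10.4.
Then θ = 30.9/(10.4−1) ≈ 3.29.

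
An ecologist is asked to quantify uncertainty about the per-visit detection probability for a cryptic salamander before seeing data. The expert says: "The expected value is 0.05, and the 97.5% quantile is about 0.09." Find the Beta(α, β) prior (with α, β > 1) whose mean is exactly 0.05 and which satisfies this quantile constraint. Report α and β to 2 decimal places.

With mean 0.05 fixed, write α = 0.05s, β = 0.95s where s = α+β.
Need P(θ < 0.09) = 0.975 under Beta(0.05s, 0.95s). Normal approximation: (q−m)/√(m(1−m)/s) ≈ z_{0.975} = 1.96, so s ≈ 0.05·0.95·(1.96)²/(0.09−0.05)² = 114.0.
At s = 114.0: P(θ<0.09) ≈ 0.959. Adjusting to match 0.975 gives s ≈ 150.10.
So α = 0.05·150.10 ≈ 7.50, β = 0.95·150.10 ≈ 142.59.

α ≈ 7.50, β ≈ 142.59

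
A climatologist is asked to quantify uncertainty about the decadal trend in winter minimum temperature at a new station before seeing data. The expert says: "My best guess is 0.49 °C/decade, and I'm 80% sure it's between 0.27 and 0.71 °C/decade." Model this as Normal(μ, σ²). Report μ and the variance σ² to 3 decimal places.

μ = 0.490, σ² = 0.029

A symmetric 80% interval runs μ ± z·σ with z = 1.282.
Half-width = 0.22, so σ = 0.22/1.282 = 0.1717 and σ² = 0.029.
μ is the stated best guess, 0.490.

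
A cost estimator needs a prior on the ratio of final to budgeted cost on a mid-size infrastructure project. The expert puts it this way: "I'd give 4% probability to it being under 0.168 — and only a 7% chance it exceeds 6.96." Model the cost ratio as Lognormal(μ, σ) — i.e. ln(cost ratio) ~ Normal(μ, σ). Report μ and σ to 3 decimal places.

If T ~ Lognormal(μ,σ) then ln T ~ Normal(μ,σ), so the p-quantile of ln T is μ + z_p·σ.
ln(0.168) = -1.784 and ln(6.96) = 1.94; z_{0.04} = -1.751, z_{0.93} = 1.476.
σ = (1.94 − -1.784)/(1.476 − (-1.751)) = 1.154.
μ = -1.784 − (-1.751)·1.154 = 0.237.

μ ≈ 0.237, σ ≈ 1.154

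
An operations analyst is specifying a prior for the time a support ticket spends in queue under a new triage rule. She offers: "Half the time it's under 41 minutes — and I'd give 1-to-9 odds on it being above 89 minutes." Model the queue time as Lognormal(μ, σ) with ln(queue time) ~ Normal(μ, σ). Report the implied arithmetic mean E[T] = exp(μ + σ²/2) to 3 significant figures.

If T ~ Lognormal(μ,σ) then ln T ~ Normal(μ,σ), so the p-quantile of ln T is μ + z_p·σ.
ln(41) = 3.714 and ln(89) = 4.489; z_{0.5} = 0, z_{0.9} = 1.282.
σ = (4.489 − 3.714)/(1.282 − (0)) = 0.605.
μ = 3.714 − (0)·0.605 = 3.714.
E[T] = exp(μ + σ²/2) = exp(3.714 + 0.1829) = 49.2 minutes.

E[T] ≈ 49.2 minutes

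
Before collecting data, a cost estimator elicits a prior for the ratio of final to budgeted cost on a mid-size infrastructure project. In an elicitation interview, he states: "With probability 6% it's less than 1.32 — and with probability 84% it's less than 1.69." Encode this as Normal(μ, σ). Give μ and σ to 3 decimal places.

μ = 1.546, σ = 0.145

For Normal(μ,σ), the p-quantile is μ + z_p·σ. Here z_{0.06} = -1.555, z_{0.84} = 0.9945.
So 1.32 = μ − 1.555σ and 1.69 = μ + 0.9945σ.
Subtracting: σ = (1.69 − 1.32)/(0.9945 − (-1.555)) = 0.145.
Then μ = 1.32 − (-1.555)·0.145 = 1.546.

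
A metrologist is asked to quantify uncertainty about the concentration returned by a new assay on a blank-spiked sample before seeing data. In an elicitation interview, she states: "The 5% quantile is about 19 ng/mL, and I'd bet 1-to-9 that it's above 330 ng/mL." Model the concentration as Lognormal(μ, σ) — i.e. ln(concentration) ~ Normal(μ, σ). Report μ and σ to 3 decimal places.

μ ≈ 4.549, σ ≈ 0.975

If T ~ Lognormal(μ,σ) then ln T ~ Normal(μ,σ), so the p-quantile of ln T is μ + z_p·σ.
ln(19) = 2.944 and ln(330) = 5.799; z_{0.05} = -1.645, z_{0.9} = 1.282.
σ = (5.799 − 2.944)/(1.282 − (-1.645)) = 0.975.
μ = 2.944 − (-1.645)·0.975 = 4.549.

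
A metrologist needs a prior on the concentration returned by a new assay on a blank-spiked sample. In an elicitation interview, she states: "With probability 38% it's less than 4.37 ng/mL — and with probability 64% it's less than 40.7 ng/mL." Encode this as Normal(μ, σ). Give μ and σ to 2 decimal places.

μ = 21.09, σ = 54.72

The p-quantile of Normal(μ,σ) is μ + z_p·σ, with z_{0.38} = -0.3055 and z_{0.64} = 0.3585.
Eliminate σ: μ = (z₂·x₁ − z₁·x₂)/(z₂ − z₁) = (0.3585·4.37 − (-0.3055)·40.7)/0.6639 = 21.09.
Then σ = (x₂ − x₁)/(z₂ − z₁) = (40.7 − 4.37)/0.6639 = 54.72.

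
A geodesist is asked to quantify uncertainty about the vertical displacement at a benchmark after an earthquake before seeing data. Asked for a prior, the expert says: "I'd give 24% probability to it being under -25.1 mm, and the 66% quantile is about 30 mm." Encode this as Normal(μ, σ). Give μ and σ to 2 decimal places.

For Normal(μ,σ), the p-quantile is μ + z_p·σ. Here z_{0.24} = -0.7063, z_{0.66} = 0.4125.
So -25.1 = μ − 0.7063σ and 30 = μ + 0.4125σ.
Subtracting: σ = (30 − -25.1)/(0.4125 − (-0.7063)) = 49.25.
Then μ = -25.1 − (-0.7063)·49.25 = 9.69.

μ = 9.69, σ = 49.25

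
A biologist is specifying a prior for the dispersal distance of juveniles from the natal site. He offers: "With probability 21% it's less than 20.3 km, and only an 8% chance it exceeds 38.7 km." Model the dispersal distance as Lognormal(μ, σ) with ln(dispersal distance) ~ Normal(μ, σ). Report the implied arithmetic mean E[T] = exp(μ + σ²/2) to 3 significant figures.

E[T] ≈ 26.8 km

If T ~ Lognormal(μ,σ) then ln T ~ Normal(μ,σ), so the p-quantile of ln T is μ + z_p·σ.
ln(20.3) = 3.011 and ln(38.7) = 3.656; z_{0.21} = -0.8064, z_{0.92} = 1.405.
σ = (3.656 − 3.011)/(1.405 − (-0.8064)) = 0.292.
μ = 3.011 − (-0.8064)·0.292 = 3.246.
E[T] = exp(μ + σ²/2) = exp(3.246 + 0.0426) = 26.8 km.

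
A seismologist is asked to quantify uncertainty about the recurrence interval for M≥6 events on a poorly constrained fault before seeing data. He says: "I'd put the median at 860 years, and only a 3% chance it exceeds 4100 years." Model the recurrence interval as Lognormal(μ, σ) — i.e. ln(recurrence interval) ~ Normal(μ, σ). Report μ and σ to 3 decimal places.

μ ≈ 6.757, σ ≈ 0.830

If T ~ Lognormal(μ,σ) then ln T ~ Normal(μ,σ), so the p-quantile of ln T is μ + z_p·σ.
ln(860) = 6.757 and ln(4100) = 8.319; z_{0.5} = 0, z_{0.97} = 1.881.
σ = (8.319 − 6.757)/(1.881 − (0)) = 0.830.
μ = 6.757 − (0)·0.830 = 6.757.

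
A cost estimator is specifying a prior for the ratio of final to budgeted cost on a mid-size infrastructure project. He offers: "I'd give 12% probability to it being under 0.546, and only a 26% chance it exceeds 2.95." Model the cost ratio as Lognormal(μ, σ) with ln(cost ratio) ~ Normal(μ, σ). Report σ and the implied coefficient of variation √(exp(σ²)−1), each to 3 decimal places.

If T ~ Lognormal(μ,σ) then ln T ~ Normal(μ,σ), so the p-quantile of ln T is μ + z_p·σ.
ln(0.546) = -0.6051 and ln(2.95) = 1.082; z_{0.12} = -1.175, z_{0.74} = 0.6433.
σ = (1.082 − -0.6051)/(0.6433 − (-1.175)) = 0.928.
μ = -0.6051 − (-1.175)·0.928 = 0.485.
CV = √(exp(σ²)−1) = √(exp(0.8607)−1) = 1.168.

σ ≈ 0.928, CV ≈ 1.168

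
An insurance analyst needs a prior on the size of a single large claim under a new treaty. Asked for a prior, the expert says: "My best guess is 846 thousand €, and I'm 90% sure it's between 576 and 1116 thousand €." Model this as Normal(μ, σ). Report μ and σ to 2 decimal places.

μ = 846.00, σ = 164.15

A symmetric 90% interval runs μ ± z·σ with z = 1.645.
Half-width = 270, so σ = 270/1.645 = 164.15.
μ is the stated best guess, 846.00.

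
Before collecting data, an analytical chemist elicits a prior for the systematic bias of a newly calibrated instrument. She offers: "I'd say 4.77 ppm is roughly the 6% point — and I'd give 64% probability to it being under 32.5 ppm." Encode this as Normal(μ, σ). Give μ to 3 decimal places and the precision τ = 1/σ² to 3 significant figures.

The p-quantile of Normal(μ,σ) is μ + z_p·σ, with z_{0.06} = -1.555 and z_{0.64} = 0.3585.
Eliminate σ: μ = (z₂·x₁ − z₁·x₂)/(z₂ − z₁) = (0.3585·4.77 − (-1.555)·32.5)/1.913 = 27.305.
Then σ = (x₂ − x₁)/(z₂ − z₁) = (32.5 − 4.77)/1.913 = 14.494.
Precision τ = 1/σ² = 1/14.49² = 0.00476.

μ = 27.305, τ = 0.00476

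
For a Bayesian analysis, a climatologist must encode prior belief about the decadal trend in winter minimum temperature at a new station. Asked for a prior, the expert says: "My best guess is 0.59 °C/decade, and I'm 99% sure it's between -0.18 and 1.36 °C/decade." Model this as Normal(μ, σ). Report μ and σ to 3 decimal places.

μ = 0.590, σ = 0.299

A symmetric 99% interval runs μ ± z·σ with z = 2.576.
Half-width = 0.77, so σ = 0.77/2.576 = 0.299.
μ is the stated best guess, 0.590.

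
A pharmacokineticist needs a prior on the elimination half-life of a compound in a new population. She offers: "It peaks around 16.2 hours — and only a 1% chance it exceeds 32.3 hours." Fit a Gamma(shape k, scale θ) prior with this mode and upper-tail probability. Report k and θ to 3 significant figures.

Gamma(k,θ) with k>1 has mode (k−1)θ, so θ = 16.2/(k−1).
Need P(X < 32.3) = 0.99 with θ tied to k this way. Start at k = 2, θ = 16.2: P(X<32.3) ≈ 0.592.
Too low — raise k to concentrate. Iterating converges to k ≈ 11.3.
Then θ = 16.2/(11.3−1) ≈ 1.57.

k ≈ 11.3, θ ≈ 1.57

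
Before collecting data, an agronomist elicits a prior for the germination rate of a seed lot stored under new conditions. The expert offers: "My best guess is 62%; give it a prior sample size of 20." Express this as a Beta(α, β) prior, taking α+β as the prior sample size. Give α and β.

α = 12.4, β = 7.6

Under the effective-sample-size interpretation, Beta(α, β) has prior mean α/(α+β) and prior sample size α+β.
So α+β = 20 and α/(α+β) = 0.62, giving α = 0.62·20 = 12.4 and β = 20 − 12.4 = 7.6.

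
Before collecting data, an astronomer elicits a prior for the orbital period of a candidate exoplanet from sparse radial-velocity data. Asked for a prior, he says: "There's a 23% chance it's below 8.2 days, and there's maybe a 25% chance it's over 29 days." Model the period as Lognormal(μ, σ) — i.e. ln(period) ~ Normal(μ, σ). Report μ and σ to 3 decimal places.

μ ≈ 2.764, σ ≈ 0.894

If T ~ Lognormal(μ,σ) then ln T ~ Normal(μ,σ), so the p-quantile of ln T is μ + z_p·σ.
ln(8.2) = 2.104 and ln(29) = 3.367; z_{0.23} = -0.7388, z_{0.75} = 0.6745.
σ = (3.367 − 2.104)/(0.6745 − (-0.7388)) = 0.894.
μ = 2.104 − (-0.7388)·0.894 = 2.764.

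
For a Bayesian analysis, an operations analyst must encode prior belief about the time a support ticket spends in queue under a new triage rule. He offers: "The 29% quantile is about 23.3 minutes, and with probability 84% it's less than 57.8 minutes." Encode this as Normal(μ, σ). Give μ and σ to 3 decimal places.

μ = 35.634, σ = 22.289

For Normal(μ,σ), the p-quantile is μ + z_p·σ. Here z_{0.29} = -0.5534, z_{0.84} = 0.9945.
So 23.3 = μ − 0.5534σ and 57.8 = μ + 0.9945σ.
Subtracting: σ = (57.8 − 23.3)/(0.9945 − (-0.5534)) = 22.289.
Then μ = 23.3 − (-0.5534)·22.289 = 35.634.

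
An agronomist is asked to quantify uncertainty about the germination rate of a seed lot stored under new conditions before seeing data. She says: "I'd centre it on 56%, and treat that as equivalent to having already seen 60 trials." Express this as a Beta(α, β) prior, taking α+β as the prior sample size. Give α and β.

Under the effective-sample-size interpretation, Beta(α, β) has prior mean α/(α+β) and prior sample size α+β.
So α+β = 60 and α/(α+β) = 0.56, giving α = 0.56·60 = 33.6 and β = 60 − 33.6 = 26.4.

α = 33.6, β = 26.4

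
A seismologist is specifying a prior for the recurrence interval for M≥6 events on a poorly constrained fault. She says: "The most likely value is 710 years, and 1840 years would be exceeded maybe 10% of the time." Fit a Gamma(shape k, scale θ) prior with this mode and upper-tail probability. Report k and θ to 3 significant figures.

Gamma(k,θ) with k>1 has mode (k−1)θ, so θ = 710/(k−1).
Need P(X < 1840) = 0.9 with θ tied to k this way. Start at k = 2, θ = 710: P(X<1840) ≈ 0.731.
Too low — raise k to concentrate. Iterating converges to k ≈ 3.12.
Then θ = 710/(3.12−1) ≈ 336.

k ≈ 3.12, θ ≈ 336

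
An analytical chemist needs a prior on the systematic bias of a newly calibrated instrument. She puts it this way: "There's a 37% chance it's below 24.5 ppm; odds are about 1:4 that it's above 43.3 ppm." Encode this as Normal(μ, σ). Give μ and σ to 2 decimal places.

μ = 29.82, σ = 16.02

For Normal(μ,σ), the p-quantile is μ + z_p·σ. Here z_{0.37} = -0.3319, z_{0.8} = 0.8416.
So 24.5 = μ − 0.3319σ and 43.3 = μ + 0.8416σ.
Subtracting: σ = (43.3 − 24.5)/(0.8416 − (-0.3319)) = 16.02.
Then μ = 24.5 − (-0.3319)·16.02 = 29.82.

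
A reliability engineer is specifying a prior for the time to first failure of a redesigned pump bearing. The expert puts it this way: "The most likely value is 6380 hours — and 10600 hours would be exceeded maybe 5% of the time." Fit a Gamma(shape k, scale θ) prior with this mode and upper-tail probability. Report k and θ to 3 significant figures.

k ≈ 11.8, θ ≈ 589

Gamma(k,θ) with k>1 has mode (k−1)θ, so θ = 6380/(k−1).
Need P(X < 10600) = 0.95 with θ tied to k this way. Start at k = 2, θ = 6380: P(X<10600) ≈ 0.495.
Too low — raise k to concentrate. Iterating converges to k ≈ 11.8.
Then θ = 6380/(11.8−1) ≈ 589.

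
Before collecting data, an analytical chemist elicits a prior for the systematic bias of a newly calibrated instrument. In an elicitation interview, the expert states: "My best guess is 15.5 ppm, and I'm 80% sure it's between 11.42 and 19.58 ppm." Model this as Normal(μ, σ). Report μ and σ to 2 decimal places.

μ = 15.50, σ = 3.18

A symmetric 80% interval runs μ ± z·σ with z = 1.282.
Half-width = 4.08, so σ = 4.08/1.282 = 3.18.
μ is the stated best guess, 15.50.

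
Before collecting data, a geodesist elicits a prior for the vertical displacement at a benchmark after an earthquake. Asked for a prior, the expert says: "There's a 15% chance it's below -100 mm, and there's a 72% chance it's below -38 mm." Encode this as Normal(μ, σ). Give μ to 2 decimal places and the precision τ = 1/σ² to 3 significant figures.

μ = -60.32, τ = 0.000682

For Normal(μ,σ), the p-quantile is μ + z_p·σ. Here z_{0.15} = -1.036, z_{0.72} = 0.5828.
So -100 = μ − 1.036σ and -38 = μ + 0.5828σ.
Subtracting: σ = (-38 − -100)/(0.5828 − (-1.036)) = 38.29.
Then μ = -100 − (-1.036)·38.29 = -60.32.
Precision τ = 1/σ² = 1/38.29² = 0.000682.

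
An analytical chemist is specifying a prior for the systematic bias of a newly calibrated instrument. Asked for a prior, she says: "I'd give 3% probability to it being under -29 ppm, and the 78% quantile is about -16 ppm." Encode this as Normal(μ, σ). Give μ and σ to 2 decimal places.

The p-quantile of Normal(μ,σ) is μ + z_p·σ, with z_{0.03} = -1.881 and z_{0.78} = 0.7722.
Eliminate σ: μ = (z₂·x₁ − z₁·x₂)/(z₂ − z₁) = (0.7722·-29 − (-1.881)·-16)/2.653 = -19.78.
Then σ = (x₂ − x₁)/(z₂ − z₁) = (-16 − -29)/2.653 = 4.90.

μ = -19.78, σ = 4.90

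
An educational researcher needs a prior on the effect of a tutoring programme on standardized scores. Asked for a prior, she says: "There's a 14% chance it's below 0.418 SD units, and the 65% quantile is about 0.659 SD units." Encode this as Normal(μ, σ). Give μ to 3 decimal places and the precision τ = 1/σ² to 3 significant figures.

μ = 0.596, τ = 37

For Normal(μ,σ), the p-quantile is μ + z_p·σ. Here z_{0.14} = -1.08, z_{0.65} = 0.3853.
So 0.418 = μ − 1.08σ and 0.659 = μ + 0.3853σ.
Subtracting: σ = (0.659 − 0.418)/(0.3853 − (-1.08)) = 0.164.
Then μ = 0.418 − (-1.08)·0.164 = 0.596.
Precision τ = 1/σ² = 1/0.1644² = 37.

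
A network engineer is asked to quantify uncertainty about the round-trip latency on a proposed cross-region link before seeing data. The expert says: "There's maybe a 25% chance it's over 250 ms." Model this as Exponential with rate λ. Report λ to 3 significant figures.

λ ≈ 0.00555

P(T > 250.0) = e^(−λ·250.0) = 0.25, so λ = −ln(0.25)/250.0 = 0.00555.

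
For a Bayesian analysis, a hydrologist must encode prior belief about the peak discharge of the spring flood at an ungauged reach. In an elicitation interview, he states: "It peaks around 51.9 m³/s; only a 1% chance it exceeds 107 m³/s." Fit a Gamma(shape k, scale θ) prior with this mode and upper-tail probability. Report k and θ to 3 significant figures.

Gamma(k,θ) with k>1 has mode (k−1)θ, so θ = 51.9/(k−1).
Need P(X < 107) = 0.99 with θ tied to k this way. Start at k = 2, θ = 51.9: P(X<107) ≈ 0.610.
Too low — raise k to concentrate. Iterating converges to k ≈ 10.3.
Then θ = 51.9/(10.3−1) ≈ 5.56.

k ≈ 10.3, θ ≈ 5.56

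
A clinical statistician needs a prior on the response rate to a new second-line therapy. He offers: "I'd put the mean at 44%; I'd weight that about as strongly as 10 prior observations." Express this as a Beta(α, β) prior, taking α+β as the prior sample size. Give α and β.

Under the effective-sample-size interpretation, Beta(α, β) has prior mean α/(α+β) and prior sample size α+β.
So α+β = 10 and α/(α+β) = 0.44, giving α = 0.44·10 = 4.4 and β = 10 − 4.4 = 5.6.

α = 4.4, β = 5.6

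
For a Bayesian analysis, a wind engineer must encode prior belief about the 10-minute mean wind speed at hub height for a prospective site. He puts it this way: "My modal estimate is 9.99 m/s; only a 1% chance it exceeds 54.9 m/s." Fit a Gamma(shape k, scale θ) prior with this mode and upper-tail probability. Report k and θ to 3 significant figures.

Gamma(k,θ) with k>1 has mode (k−1)θ, so θ = 9.99/(k−1).
Need P(X < 54.9) = 0.99 with θ tied to k this way. Start at k = 2, θ = 9.99: P(X<54.9) ≈ 0.973.
Too low — raise k to concentrate. Iterating converges to k ≈ 2.31.
Then θ = 9.99/(2.31−1) ≈ 7.62.

k ≈ 2.31, θ ≈ 7.62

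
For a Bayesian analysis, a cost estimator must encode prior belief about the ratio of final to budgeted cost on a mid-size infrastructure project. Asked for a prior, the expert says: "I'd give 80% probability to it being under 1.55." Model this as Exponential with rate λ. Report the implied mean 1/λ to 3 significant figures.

mean ≈ 0.963

P(T < 1.55) = 1 − e^(−λ·1.55) = 0.8, so λ = −ln(1−0.8)/1.55 = −ln(0.2)/1.55 = 1.04.
Mean = 1/λ = 0.963.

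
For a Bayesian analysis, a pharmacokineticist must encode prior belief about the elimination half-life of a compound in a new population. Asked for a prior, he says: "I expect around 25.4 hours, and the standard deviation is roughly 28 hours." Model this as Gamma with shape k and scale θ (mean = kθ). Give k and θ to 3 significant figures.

k ≈ 0.823, θ ≈ 30.9

For Gamma(k, scale θ): mean = kθ, variance = kθ², so CV = 1/√k.
CV = SD/mean = 28/25.4 = 1.102, hence k = 1/CV² = 0.823.
Then θ = mean/k = 25.4/0.823 = 30.9.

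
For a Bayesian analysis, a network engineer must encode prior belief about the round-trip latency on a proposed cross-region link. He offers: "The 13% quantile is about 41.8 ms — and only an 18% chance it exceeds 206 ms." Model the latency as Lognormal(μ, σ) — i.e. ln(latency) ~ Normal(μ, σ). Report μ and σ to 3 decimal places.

μ ≈ 4.613, σ ≈ 0.781

If T ~ Lognormal(μ,σ) then ln T ~ Normal(μ,σ), so the p-quantile of ln T is μ + z_p·σ.
ln(41.8) = 3.733 and ln(206) = 5.328; z_{0.13} = -1.126, z_{0.82} = 0.9154.
σ = (5.328 − 3.733)/(0.9154 − (-1.126)) = 0.781.
μ = 3.733 − (-1.126)·0.781 = 4.613.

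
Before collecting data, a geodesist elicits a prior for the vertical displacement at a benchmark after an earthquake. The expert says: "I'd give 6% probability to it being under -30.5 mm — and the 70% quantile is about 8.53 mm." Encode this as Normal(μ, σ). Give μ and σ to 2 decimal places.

The p-quantile of Normal(μ,σ) is μ + z_p·σ, with z_{0.06} = -1.555 and z_{0.7} = 0.5244.
Eliminate σ: μ = (z₂·x₁ − z₁·x₂)/(z₂ − z₁) = (0.5244·-30.5 − (-1.555)·8.53)/2.079 = -1.31.
Then σ = (x₂ − x₁)/(z₂ − z₁) = (8.53 − -30.5)/2.079 = 18.77.

μ = -1.31, σ = 18.77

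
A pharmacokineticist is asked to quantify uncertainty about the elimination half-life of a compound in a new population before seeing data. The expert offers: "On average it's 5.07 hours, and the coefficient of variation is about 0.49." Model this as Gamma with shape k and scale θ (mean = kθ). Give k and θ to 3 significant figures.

k ≈ 4.16, θ ≈ 1.22

For Gamma(k, scale θ): mean = kθ, variance = kθ², so CV = 1/√k.
CV = 0.49, hence k = 1/CV² = 4.16.
Then θ = mean/k = 5.07/4.16 = 1.22.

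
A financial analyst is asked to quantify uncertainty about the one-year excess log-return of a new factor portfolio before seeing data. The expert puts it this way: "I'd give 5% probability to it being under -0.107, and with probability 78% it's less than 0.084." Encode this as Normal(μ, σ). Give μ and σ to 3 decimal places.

μ = 0.023, σ = 0.079

The p-quantile of Normal(μ,σ) is μ + z_p·σ, with z_{0.05} = -1.645 and z_{0.78} = 0.7722.
Eliminate σ: μ = (z₂·x₁ − z₁·x₂)/(z₂ − z₁) = (0.7722·-0.107 − (-1.645)·0.084)/2.417 = 0.023.
Then σ = (x₂ − x₁)/(z₂ − z₁) = (0.084 − -0.107)/2.417 = 0.079.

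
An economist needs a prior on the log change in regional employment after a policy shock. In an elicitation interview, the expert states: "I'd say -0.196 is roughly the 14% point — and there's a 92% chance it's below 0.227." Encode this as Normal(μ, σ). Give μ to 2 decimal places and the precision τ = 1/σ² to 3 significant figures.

For Normal(μ,σ), the p-quantile is μ + z_p·σ. Here z_{0.14} = -1.08, z_{0.92} = 1.405.
So -0.196 = μ − 1.08σ and 0.227 = μ + 1.405σ.
Subtracting: σ = (0.227 − -0.196)/(1.405 − (-1.08)) = 0.17.
Then μ = -0.196 − (-1.08)·0.17 = -0.01.
Precision τ = 1/σ² = 1/0.1702² = 34.5.

μ = -0.01, τ = 34.5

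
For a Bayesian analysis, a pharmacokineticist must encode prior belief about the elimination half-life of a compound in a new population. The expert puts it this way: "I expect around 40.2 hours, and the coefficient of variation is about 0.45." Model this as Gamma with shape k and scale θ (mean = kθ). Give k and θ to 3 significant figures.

For Gamma(k, scale θ): mean = kθ, variance = kθ², so CV = 1/√k.
CV = 0.45, hence k = 1/CV² = 4.94.
Then θ = mean/k = 40.2/4.94 = 8.14.

k ≈ 4.94, θ ≈ 8.14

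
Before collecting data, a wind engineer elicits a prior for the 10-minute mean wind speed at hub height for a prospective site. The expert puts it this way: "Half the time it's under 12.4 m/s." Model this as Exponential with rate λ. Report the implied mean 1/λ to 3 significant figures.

mean ≈ 17.9 m/s

Exponential median = ln 2 / λ, so λ = ln 2 / 12.4 = 0.0559.
Mean = 1/λ = 17.9 m/s.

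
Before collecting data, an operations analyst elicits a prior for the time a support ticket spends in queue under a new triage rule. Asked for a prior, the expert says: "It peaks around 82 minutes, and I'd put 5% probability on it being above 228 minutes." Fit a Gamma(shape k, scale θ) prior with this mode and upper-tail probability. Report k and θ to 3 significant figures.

k ≈ 3.56, θ ≈ 32

Gamma(k,θ) with k>1 has mode (k−1)θ, so θ = 82/(k−1).
Need P(X < 228) = 0.95 with θ tied to k this way. Start at k = 2, θ = 82: P(X<228) ≈ 0.766.
Too low — raise k to concentrate. Iterating converges to k ≈ 3.56.
Then θ = 82/(3.56−1) ≈ 32.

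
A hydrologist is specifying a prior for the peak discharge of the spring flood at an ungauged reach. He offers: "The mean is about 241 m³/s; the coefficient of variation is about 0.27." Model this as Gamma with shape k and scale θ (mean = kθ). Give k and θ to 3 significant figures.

For Gamma(k, scale θ): mean = kθ, variance = kθ², so CV = 1/√k.
CV = 0.27, hence k = 1/CV² = 13.7.
Then θ = mean/k = 241/13.7 = 17.6.

k ≈ 13.7, θ ≈ 17.6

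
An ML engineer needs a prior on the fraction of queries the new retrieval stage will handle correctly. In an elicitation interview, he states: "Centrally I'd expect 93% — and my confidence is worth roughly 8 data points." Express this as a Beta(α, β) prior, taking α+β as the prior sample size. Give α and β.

α = 7.44, β = 0.56

Under the effective-sample-size interpretation, Beta(α, β) has prior mean α/(α+β) and prior sample size α+β.
So α+β = 8 and α/(α+β) = 0.93, giving α = 0.93·8 = 7.44 and β = 8 − 7.44 = 0.56.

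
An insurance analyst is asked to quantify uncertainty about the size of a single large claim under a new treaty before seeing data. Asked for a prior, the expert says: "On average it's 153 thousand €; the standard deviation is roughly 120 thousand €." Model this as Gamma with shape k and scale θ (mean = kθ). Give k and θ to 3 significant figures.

k ≈ 1.63, θ ≈ 94.1

For Gamma(k, scale θ): mean = kθ, variance = kθ², so CV = 1/√k.
CV = SD/mean = 120/153 = 0.7843, hence k = 1/CV² = 1.63.
Then θ = mean/k = 153/1.63 = 94.1.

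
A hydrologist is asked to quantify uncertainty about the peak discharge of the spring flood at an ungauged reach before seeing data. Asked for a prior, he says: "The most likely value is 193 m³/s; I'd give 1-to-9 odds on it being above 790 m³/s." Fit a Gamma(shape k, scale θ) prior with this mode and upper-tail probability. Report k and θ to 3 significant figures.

Gamma(k,θ) with k>1 has mode (k−1)θ, so θ = 193/(k−1).
Need P(X < 790) = 0.9 with θ tied to k this way. Start at k = 2, θ = 193: P(X<790) ≈ 0.915.
Too high — lower k to spread out. Iterating converges to k ≈ 1.92.
Then θ = 193/(1.92−1) ≈ 209.

k ≈ 1.92, θ ≈ 209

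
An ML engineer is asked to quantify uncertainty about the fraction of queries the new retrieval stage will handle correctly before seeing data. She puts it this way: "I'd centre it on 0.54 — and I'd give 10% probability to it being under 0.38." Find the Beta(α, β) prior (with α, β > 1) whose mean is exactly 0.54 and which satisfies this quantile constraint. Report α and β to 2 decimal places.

α ≈ 8.54, β ≈ 7.28

With mean 0.54 fixed, write α = 0.54s, β = 0.46s where s = α+β.
Need P(θ < 0.38) = 0.1 under Beta(0.54s, 0.46s). Normal approximation: (q−m)/√(m(1−m)/s) ≈ z_{0.1} = -1.28, so s ≈ 0.54·0.46·(-1.28)²/(0.38−0.54)² = 15.9.
At s = 15.9: P(θ<0.38) ≈ 0.099. Adjusting to match 0.1 gives s ≈ 15.82.
So α = 0.54·15.82 ≈ 8.54, β = 0.46·15.82 ≈ 7.28.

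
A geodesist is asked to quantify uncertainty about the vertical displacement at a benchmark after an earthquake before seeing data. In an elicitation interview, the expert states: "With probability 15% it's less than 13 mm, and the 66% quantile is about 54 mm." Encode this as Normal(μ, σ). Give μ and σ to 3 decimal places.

μ = 42.328, σ = 28.297

The p-quantile of Normal(μ,σ) is μ + z_p·σ, with z_{0.15} = -1.036 and z_{0.66} = 0.4125.
Eliminate σ: μ = (z₂·x₁ − z₁·x₂)/(z₂ − z₁) = (0.4125·13 − (-1.036)·54)/1.449 = 42.328.
Then σ = (x₂ − x₁)/(z₂ − z₁) = (54 − 13)/1.449 = 28.297.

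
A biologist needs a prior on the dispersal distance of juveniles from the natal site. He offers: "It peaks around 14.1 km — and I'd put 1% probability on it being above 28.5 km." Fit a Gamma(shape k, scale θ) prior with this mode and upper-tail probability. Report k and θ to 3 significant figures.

Gamma(k,θ) with k>1 has mode (k−1)θ, so θ = 14.1/(k−1).
Need P(X < 28.5) = 0.99 with θ tied to k this way. Start at k = 2, θ = 14.1: P(X<28.5) ≈ 0.600.
Too low — raise k to concentrate. Iterating converges to k ≈ 10.9.
Then θ = 14.1/(10.9−1) ≈ 1.42.

k ≈ 10.9, θ ≈ 1.42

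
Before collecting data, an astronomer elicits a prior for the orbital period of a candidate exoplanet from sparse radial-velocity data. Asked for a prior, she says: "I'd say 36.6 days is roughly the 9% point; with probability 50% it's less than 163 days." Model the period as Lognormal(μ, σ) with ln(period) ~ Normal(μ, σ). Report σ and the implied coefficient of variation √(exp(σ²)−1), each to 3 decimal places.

σ ≈ 1.114, CV ≈ 1.568

If T ~ Lognormal(μ,σ) then ln T ~ Normal(μ,σ), so the p-quantile of ln T is μ + z_p·σ.
ln(36.6) = 3.6 and ln(163) = 5.094; z_{0.09} = -1.341, z_{0.5} = 0.
σ = (5.094 − 3.6)/(0 − (-1.341)) = 1.114.
μ = 3.6 − (-1.341)·1.114 = 5.094.
CV = √(exp(σ²)−1) = √(exp(1.2412)−1) = 1.568.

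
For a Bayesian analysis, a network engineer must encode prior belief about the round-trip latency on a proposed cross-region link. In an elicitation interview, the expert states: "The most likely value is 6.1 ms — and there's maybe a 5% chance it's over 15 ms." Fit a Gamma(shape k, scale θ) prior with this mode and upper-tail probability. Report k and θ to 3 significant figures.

k ≈ 4.36, θ ≈ 1.82

Gamma(k,θ) with k>1 has mode (k−1)θ, so θ = 6.1/(k−1).
Need P(X < 15) = 0.95 with θ tied to k this way. Start at k = 2, θ = 6.1: P(X<15) ≈ 0.704.
Too low — raise k to concentrate. Iterating converges to k ≈ 4.36.
Then θ = 6.1/(4.36−1) ≈ 1.82.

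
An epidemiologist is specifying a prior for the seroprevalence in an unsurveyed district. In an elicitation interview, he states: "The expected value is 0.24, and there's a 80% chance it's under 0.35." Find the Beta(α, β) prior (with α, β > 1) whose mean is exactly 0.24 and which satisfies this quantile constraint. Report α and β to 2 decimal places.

With mean 0.24 fixed, write α = 0.24s, β = 0.76s where s = α+β.
Need P(θ < 0.35) = 0.8 under Beta(0.24s, 0.76s). Normal approximation: (q−m)/√(m(1−m)/s) ≈ z_{0.8} = 0.842, so s ≈ 0.24·0.76·(0.842)²/(0.35−0.24)² = 10.7.
At s = 10.7: P(θ<0.35) ≈ 0.811. Adjusting to match 0.8 gives s ≈ 9.41.
So α = 0.24·9.41 ≈ 2.26, β = 0.76·9.41 ≈ 7.15.

α ≈ 2.26, β ≈ 7.15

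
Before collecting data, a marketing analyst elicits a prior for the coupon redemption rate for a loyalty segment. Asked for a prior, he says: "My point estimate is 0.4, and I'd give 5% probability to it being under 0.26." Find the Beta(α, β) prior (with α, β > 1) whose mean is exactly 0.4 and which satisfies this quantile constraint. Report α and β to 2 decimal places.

α ≈ 12.19, β ≈ 18.29

With mean 0.4 fixed, write α = 0.4s, β = 0.6s where s = α+β.
Need P(θ < 0.26) = 0.05 under Beta(0.4s, 0.6s). Normal approximation: (q−m)/√(m(1−m)/s) ≈ z_{0.05} = -1.64, so s ≈ 0.4·0.6·(-1.64)²/(0.26−0.4)² = 33.1.
At s = 33.1: P(θ<0.26) ≈ 0.043. Adjusting to match 0.05 gives s ≈ 30.48.
So α = 0.4·30.48 ≈ 12.19, β = 0.6·30.48 ≈ 18.29.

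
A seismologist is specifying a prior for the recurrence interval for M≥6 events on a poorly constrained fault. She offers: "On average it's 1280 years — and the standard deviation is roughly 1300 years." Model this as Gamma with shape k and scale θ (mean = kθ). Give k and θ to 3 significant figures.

k ≈ 0.969, θ ≈ 1320

For Gamma(k, scale θ): mean = kθ, variance = kθ², so CV = 1/√k.
CV = SD/mean = 1300/1280 = 1.016, hence k = 1/CV² = 0.969.
Then θ = mean/k = 1280/0.969 = 1320.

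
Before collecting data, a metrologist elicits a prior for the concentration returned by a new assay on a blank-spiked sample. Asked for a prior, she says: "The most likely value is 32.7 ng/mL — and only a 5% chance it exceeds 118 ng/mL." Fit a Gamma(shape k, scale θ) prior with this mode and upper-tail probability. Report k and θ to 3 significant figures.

Gamma(k,θ) with k>1 has mode (k−1)θ, so θ = 32.7/(k−1).
Need P(X < 118) = 0.95 with θ tied to k this way. Start at k = 2, θ = 32.7: P(X<118) ≈ 0.875.
Too low — raise k to concentrate. Iterating converges to k ≈ 2.56.
Then θ = 32.7/(2.56−1) ≈ 21.

k ≈ 2.56, θ ≈ 21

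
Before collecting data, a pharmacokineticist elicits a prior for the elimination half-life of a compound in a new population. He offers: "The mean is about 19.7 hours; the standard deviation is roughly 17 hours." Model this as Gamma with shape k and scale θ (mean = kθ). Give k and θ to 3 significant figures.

For Gamma(k, scale θ): mean = kθ, variance = kθ², so CV = 1/√k.
CV = SD/mean = 17/19.7 = 0.8629, hence k = 1/CV² = 1.34.
Then θ = mean/k = 19.7/1.34 = 14.7.

k ≈ 1.34, θ ≈ 14.7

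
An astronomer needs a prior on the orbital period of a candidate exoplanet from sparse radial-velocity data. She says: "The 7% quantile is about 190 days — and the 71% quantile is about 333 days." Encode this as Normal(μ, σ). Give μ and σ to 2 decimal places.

For Normal(μ,σ), the p-quantile is μ + z_p·σ. Here z_{0.07} = -1.476, z_{0.71} = 0.5534.
So 190 = μ − 1.476σ and 333 = μ + 0.5534σ.
Subtracting: σ = (333 − 190)/(0.5534 − (-1.476)) = 70.47.
Then μ = 190 − (-1.476)·70.47 = 294.00.

μ = 294.00, σ = 70.47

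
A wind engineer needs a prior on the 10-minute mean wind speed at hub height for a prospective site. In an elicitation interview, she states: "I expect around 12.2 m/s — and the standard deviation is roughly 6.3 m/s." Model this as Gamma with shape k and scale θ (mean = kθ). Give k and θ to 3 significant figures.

For Gamma(k, scale θ): mean = kθ, variance = kθ², so CV = 1/√k.
CV = SD/mean = 6.3/12.2 = 0.5164, hence k = 1/CV² = 3.75.
Then θ = mean/k = 12.2/3.75 = 3.25.

k ≈ 3.75, θ ≈ 3.25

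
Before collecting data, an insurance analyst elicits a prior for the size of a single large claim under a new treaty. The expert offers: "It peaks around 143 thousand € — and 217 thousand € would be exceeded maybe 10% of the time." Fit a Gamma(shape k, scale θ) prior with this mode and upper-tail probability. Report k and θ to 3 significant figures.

k ≈ 11.7, θ ≈ 13.3

Gamma(k,θ) with k>1 has mode (k−1)θ, so θ = 143/(k−1).
Need P(X < 217) = 0.9 with θ tied to k this way. Start at k = 2, θ = 143: P(X<217) ≈ 0.448.
Too low — raise k to concentrate. Iterating converges to k ≈ 11.7.
Then θ = 143/(11.7−1) ≈ 13.3.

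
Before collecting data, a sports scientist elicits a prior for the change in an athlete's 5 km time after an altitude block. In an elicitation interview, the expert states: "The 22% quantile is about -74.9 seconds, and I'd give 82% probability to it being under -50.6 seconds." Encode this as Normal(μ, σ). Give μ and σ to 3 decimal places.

The p-quantile of Normal(μ,σ) is μ + z_p·σ, with z_{0.22} = -0.7722 and z_{0.82} = 0.9154.
Eliminate σ: μ = (z₂·x₁ − z₁·x₂)/(z₂ − z₁) = (0.9154·-74.9 − (-0.7722)·-50.6)/1.688 = -63.781.
Then σ = (x₂ − x₁)/(z₂ − z₁) = (-50.6 − -74.9)/1.688 = 14.400.

μ = -63.781, σ = 14.400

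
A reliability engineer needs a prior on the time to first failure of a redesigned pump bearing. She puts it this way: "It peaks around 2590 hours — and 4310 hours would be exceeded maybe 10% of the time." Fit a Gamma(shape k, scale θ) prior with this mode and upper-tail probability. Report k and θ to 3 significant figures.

k ≈ 8.28, θ ≈ 356

Gamma(k,θ) with k>1 has mode (k−1)θ, so θ = 2590/(k−1).
Need P(X < 4310) = 0.9 with θ tied to k this way. Start at k = 2, θ = 2590: P(X<4310) ≈ 0.496.
Too low — raise k to concentrate. Iterating converges to k ≈ 8.28.
Then θ = 2590/(8.28−1) ≈ 356.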